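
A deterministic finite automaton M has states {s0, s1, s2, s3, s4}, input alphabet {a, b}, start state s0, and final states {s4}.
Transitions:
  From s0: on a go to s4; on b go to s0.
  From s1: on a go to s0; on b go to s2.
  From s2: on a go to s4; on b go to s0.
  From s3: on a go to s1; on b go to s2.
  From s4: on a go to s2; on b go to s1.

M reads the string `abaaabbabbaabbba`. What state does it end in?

s0 --a--> s4
s4 --b--> s1
s1 --a--> s0
s0 --a--> s4
s4 --a--> s2
s2 --b--> s0
s0 --b--> s0
s0 --a--> s4
s4 --b--> s1
s1 --b--> s2
s2 --a--> s4
s4 --a--> s2
s2 --b--> s0
s0 --b--> s0
s0 --b--> s0
s0 --a--> s4

s4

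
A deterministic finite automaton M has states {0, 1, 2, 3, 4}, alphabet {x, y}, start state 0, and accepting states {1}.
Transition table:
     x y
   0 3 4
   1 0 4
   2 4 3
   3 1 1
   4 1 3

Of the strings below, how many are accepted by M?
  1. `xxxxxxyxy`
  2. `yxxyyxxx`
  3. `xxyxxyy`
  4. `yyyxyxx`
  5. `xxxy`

0

`xxxxxxyxy`: rejected
`yxxyyxxx`: rejected
`xxyxxyy`: rejected
`yyyxyxx`: rejected
`xxxy`: rejected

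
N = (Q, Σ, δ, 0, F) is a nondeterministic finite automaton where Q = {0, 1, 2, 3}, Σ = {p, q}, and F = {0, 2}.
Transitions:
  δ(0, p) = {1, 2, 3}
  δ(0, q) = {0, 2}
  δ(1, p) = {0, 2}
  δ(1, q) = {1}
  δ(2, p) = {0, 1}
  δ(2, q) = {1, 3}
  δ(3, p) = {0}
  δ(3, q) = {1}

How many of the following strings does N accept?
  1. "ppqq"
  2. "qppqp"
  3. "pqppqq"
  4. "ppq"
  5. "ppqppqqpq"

5

"ppqq": accepted
"qppqp": accepted
"pqppqq": accepted
"ppq": accepted
"ppqppqqpq": accepted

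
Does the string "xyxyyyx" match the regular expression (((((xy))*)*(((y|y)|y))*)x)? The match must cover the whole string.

yes

Split as xyxyyy·x: ((((xy))*)*(((y|y)|y))*) matches xyxyyy and x matches x.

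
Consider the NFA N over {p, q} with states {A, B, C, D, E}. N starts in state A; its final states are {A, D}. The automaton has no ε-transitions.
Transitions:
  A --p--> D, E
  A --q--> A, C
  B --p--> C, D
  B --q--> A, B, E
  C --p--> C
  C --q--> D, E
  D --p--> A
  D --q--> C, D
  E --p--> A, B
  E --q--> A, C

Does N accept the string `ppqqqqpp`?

accepted

Start: {A}
read p: {D, E}
read p: {A, B}
read q: {A, B, C, E}
read q: {A, B, C, D, E}
read q: {A, B, C, D, E}
read q: {A, B, C, D, E}
read p: {A, B, C, D, E}
read p: {A, B, C, D, E}
Reachable ∩ accepting = {A, D} — nonempty.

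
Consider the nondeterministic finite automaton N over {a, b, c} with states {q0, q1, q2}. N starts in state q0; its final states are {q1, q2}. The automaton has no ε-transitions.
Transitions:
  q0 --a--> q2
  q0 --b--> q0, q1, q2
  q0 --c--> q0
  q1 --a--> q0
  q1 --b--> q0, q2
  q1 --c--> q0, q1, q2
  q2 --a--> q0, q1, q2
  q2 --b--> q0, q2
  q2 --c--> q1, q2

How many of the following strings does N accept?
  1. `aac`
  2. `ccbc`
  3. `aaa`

`aac`: accepted
`ccbc`: accepted
`aaa`: accepted

3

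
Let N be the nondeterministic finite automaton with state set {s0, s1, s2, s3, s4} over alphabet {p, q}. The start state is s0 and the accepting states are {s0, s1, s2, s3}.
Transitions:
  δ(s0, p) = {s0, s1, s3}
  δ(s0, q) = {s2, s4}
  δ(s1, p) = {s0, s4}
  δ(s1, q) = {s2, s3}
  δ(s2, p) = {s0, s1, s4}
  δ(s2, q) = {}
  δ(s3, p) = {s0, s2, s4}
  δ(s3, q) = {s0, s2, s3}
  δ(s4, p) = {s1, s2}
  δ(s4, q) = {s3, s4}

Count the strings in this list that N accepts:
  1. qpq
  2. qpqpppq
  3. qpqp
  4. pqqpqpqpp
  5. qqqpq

5

qpq: accepted
qpqpppq: accepted
qpqp: accepted
pqqpqpqpp: accepted
qqqpq: accepted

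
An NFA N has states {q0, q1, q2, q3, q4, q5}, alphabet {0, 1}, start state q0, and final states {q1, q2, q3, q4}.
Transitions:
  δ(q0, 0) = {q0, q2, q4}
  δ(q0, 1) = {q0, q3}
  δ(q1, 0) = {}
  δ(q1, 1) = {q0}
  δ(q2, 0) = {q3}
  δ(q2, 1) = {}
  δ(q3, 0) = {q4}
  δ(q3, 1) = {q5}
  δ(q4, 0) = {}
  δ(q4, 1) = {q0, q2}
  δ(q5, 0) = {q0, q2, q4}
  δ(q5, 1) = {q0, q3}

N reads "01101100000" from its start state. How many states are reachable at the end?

Start: {q0}
read 0: {q0, q2, q4}
read 1: {q0, q2, q3}
read 1: {q0, q3, q5}
read 0: {q0, q2, q4}
read 1: {q0, q2, q3}
read 1: {q0, q3, q5}
read 0: {q0, q2, q4}
read 0: {q0, q2, q3, q4}
read 0: {q0, q2, q3, q4}
read 0: {q0, q2, q3, q4}
read 0: {q0, q2, q3, q4}
Final reachable set {q0, q2, q3, q4} has 4 states.

4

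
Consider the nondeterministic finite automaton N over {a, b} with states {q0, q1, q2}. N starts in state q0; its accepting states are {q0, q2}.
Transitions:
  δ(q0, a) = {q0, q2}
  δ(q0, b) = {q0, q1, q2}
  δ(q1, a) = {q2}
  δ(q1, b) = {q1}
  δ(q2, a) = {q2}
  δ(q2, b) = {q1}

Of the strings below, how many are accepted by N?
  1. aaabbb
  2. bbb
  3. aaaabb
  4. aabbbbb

aaabbb: accepted
bbb: accepted
aaaabb: accepted
aabbbbb: accepted

4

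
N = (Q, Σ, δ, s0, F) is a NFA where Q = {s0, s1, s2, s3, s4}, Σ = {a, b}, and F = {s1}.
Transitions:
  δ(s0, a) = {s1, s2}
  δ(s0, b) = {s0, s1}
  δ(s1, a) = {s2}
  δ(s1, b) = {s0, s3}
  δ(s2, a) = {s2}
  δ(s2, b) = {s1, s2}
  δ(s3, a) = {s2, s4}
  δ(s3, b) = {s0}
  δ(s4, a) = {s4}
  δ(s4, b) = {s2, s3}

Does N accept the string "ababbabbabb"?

Start: {s0}
read a: {s1, s2}
read b: {s0, s1, s2, s3}
read a: {s1, s2, s4}
read b: {s0, s1, s2, s3}
read b: {s0, s1, s2, s3}
read a: {s1, s2, s4}
read b: {s0, s1, s2, s3}
read b: {s0, s1, s2, s3}
read a: {s1, s2, s4}
read b: {s0, s1, s2, s3}
read b: {s0, s1, s2, s3}
Reachable ∩ accepting = {s1} — nonempty.

accepted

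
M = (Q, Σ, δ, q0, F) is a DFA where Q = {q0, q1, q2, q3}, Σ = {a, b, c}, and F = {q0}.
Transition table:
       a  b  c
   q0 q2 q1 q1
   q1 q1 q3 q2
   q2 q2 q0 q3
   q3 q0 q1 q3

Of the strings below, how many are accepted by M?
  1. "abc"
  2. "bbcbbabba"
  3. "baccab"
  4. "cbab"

"abc": rejected
"bbcbbabba": accepted
"baccab": rejected
"cbab": rejected

1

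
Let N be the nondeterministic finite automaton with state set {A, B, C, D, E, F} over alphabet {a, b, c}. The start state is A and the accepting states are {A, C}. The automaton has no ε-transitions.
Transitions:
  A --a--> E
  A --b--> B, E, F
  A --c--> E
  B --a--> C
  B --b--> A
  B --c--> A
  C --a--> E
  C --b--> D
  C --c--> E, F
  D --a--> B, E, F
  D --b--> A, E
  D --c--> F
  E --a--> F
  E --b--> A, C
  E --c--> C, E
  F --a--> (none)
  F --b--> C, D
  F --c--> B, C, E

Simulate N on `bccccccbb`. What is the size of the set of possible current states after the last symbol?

Start: {A}
read b: {B, E, F}
read c: {A, B, C, E}
read c: {A, C, E, F}
read c: {B, C, E, F}
read c: {A, B, C, E, F}
read c: {A, B, C, E, F}
read c: {A, B, C, E, F}
read b: {A, B, C, D, E, F}
read b: {A, B, C, D, E, F}
Final reachable set {A, B, C, D, E, F} has 6 states.

6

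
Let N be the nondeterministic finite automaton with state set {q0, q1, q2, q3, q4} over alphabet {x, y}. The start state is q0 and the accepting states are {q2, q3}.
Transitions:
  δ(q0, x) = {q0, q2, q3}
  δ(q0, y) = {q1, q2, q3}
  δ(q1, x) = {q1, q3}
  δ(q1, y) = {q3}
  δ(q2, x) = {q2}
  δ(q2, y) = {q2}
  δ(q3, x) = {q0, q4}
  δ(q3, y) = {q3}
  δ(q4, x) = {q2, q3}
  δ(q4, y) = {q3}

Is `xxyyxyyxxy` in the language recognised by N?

accepted

Start: {q0}
read x: {q0, q2, q3}
read x: {q0, q2, q3, q4}
read y: {q1, q2, q3}
read y: {q2, q3}
read x: {q0, q2, q4}
read y: {q1, q2, q3}
read y: {q2, q3}
read x: {q0, q2, q4}
read x: {q0, q2, q3}
read y: {q1, q2, q3}
Reachable ∩ accepting = {q2, q3} — nonempty.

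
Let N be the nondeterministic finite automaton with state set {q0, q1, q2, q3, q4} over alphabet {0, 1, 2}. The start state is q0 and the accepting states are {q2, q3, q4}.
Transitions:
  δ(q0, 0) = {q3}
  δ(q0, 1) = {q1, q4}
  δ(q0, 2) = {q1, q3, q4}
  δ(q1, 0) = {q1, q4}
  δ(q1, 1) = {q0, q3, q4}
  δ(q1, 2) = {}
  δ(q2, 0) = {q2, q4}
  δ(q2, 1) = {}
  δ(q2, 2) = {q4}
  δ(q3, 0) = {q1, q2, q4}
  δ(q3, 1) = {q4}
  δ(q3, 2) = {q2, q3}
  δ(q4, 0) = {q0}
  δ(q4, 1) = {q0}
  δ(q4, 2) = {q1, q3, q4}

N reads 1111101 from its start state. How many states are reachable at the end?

Start: {q0}
read 1: {q1, q4}
read 1: {q0, q3, q4}
read 1: {q0, q1, q4}
read 1: {q0, q1, q3, q4}
read 1: {q0, q1, q3, q4}
read 0: {q0, q1, q2, q3, q4}
read 1: {q0, q1, q3, q4}
Final reachable set {q0, q1, q3, q4} has 4 states.

4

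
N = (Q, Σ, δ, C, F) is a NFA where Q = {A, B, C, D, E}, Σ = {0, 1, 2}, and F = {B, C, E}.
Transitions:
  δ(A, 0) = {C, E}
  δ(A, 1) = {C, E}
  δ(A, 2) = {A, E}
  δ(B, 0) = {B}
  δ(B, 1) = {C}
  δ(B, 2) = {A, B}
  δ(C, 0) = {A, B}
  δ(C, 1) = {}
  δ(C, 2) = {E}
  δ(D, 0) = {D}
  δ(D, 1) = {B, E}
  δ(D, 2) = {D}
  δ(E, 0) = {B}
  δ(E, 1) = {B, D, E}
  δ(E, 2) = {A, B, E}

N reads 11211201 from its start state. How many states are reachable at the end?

0

Start: {C}
read 1: {}
The reachable set is empty and stays empty for the remaining 7 symbols.
Final reachable set {} has 0 states.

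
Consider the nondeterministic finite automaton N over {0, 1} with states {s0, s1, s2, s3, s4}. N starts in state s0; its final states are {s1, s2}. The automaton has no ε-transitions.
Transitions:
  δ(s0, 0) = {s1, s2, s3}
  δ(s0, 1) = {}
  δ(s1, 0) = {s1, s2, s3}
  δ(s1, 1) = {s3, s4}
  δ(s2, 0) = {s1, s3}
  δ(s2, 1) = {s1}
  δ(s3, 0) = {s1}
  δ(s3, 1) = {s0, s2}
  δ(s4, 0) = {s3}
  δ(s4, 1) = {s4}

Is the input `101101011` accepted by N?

Start: {s0}
read 1: {}
The reachable set is empty and stays empty for the remaining 8 symbols.
Reachable ∩ accepting = {} — empty.

rejected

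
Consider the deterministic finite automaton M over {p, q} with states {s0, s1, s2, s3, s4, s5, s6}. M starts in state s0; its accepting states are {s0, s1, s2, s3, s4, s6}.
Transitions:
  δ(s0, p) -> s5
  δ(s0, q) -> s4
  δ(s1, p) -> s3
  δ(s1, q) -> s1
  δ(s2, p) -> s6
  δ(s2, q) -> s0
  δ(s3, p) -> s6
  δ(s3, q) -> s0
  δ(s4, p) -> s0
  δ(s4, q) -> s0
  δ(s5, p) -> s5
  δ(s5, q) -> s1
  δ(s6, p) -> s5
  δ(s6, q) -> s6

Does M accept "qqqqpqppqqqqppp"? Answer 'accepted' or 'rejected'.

rejected

s0 --q--> s4
s4 --q--> s0
s0 --q--> s4
s4 --q--> s0
s0 --p--> s5
s5 --q--> s1
s1 --p--> s3
s3 --p--> s6
s6 --q--> s6
s6 --q--> s6
s6 --q--> s6
s6 --q--> s6
s6 --p--> s5
s5 --p--> s5
s5 --p--> s5
End in state s5, which is not an accepting state.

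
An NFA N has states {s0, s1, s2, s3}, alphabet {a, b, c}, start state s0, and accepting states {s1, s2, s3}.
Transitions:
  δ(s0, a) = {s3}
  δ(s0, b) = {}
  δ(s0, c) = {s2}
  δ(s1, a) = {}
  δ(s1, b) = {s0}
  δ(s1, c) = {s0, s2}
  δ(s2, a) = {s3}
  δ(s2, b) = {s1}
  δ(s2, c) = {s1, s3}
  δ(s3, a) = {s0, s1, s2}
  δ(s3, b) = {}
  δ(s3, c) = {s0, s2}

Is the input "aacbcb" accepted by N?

accepted

Start: {s0}
read a: {s3}
read a: {s0, s1, s2}
read c: {s0, s1, s2, s3}
read b: {s0, s1}
read c: {s0, s2}
read b: {s1}
Reachable ∩ accepting = {s1} — nonempty.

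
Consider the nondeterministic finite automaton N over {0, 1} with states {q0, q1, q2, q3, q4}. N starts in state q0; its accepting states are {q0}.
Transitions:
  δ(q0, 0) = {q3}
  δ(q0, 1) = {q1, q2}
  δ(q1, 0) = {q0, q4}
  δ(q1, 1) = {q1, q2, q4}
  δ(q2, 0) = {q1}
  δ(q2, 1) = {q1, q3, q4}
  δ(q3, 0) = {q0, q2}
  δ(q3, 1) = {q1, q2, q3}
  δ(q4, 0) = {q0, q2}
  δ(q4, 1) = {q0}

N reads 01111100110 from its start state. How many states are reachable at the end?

Start: {q0}
read 0: {q3}
read 1: {q1, q2, q3}
read 1: {q1, q2, q3, q4}
read 1: {q0, q1, q2, q3, q4}
read 1: {q0, q1, q2, q3, q4}
read 1: {q0, q1, q2, q3, q4}
read 0: {q0, q1, q2, q3, q4}
read 0: {q0, q1, q2, q3, q4}
read 1: {q0, q1, q2, q3, q4}
read 1: {q0, q1, q2, q3, q4}
read 0: {q0, q1, q2, q3, q4}
Final reachable set {q0, q1, q2, q3, q4} has 5 states.

5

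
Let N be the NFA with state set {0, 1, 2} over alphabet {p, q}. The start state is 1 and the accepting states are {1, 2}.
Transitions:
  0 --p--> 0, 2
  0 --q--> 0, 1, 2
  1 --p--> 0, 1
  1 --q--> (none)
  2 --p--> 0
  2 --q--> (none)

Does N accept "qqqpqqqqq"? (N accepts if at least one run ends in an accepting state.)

Start: {1}
read q: {}
The reachable set is empty and stays empty for the remaining 8 symbols.
Reachable ∩ accepting = {} — empty.

rejected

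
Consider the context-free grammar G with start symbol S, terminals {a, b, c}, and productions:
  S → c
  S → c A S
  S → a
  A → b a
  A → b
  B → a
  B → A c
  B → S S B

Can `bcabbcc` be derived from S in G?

no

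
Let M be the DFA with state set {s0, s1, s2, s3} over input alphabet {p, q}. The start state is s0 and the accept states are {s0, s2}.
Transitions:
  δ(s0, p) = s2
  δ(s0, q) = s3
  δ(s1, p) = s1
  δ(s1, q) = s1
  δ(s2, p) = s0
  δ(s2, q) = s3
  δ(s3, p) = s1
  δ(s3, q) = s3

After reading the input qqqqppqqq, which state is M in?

s0 --q--> s3
s3 --q--> s3
s3 --q--> s3
s3 --q--> s3
s3 --p--> s1
s1 --p--> s1
s1 --q--> s1
s1 --q--> s1
s1 --q--> s1

s1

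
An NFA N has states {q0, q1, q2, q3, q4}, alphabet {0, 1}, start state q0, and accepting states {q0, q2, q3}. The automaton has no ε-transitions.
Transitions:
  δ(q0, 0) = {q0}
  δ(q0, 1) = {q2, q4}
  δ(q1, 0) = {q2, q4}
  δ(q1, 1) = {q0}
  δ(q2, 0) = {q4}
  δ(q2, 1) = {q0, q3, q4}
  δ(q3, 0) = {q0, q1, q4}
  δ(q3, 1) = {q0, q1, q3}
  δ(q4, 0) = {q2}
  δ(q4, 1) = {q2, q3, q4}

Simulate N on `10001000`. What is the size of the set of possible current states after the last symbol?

3

Start: {q0}
read 1: {q2, q4}
read 0: {q2, q4}
read 0: {q2, q4}
read 0: {q2, q4}
read 1: {q0, q2, q3, q4}
read 0: {q0, q1, q2, q4}
read 0: {q0, q2, q4}
read 0: {q0, q2, q4}
Final reachable set {q0, q2, q4} has 3 states.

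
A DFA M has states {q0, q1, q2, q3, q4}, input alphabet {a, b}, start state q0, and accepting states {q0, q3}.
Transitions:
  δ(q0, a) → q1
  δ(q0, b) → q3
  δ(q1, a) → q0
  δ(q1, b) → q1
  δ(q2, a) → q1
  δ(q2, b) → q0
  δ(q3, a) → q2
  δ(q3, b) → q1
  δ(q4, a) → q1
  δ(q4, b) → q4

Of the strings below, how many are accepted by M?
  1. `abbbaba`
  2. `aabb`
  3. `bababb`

`abbbaba`: rejected
`aabb`: rejected
`bababb`: rejected

0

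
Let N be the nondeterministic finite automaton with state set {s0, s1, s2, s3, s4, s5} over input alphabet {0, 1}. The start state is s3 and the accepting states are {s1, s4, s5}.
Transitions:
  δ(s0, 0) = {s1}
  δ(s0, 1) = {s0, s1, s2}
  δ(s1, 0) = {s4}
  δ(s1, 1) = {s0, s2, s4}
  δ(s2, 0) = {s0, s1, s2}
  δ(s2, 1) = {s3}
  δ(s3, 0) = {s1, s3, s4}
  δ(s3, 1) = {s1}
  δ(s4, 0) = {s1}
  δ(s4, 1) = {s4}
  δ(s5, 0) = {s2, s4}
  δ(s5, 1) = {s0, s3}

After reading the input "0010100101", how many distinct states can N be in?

Start: {s3}
read 0: {s1, s3, s4}
read 0: {s1, s3, s4}
read 1: {s0, s1, s2, s4}
read 0: {s0, s1, s2, s4}
read 1: {s0, s1, s2, s3, s4}
read 0: {s0, s1, s2, s3, s4}
read 0: {s0, s1, s2, s3, s4}
read 1: {s0, s1, s2, s3, s4}
read 0: {s0, s1, s2, s3, s4}
read 1: {s0, s1, s2, s3, s4}
Final reachable set {s0, s1, s2, s3, s4} has 5 states.

5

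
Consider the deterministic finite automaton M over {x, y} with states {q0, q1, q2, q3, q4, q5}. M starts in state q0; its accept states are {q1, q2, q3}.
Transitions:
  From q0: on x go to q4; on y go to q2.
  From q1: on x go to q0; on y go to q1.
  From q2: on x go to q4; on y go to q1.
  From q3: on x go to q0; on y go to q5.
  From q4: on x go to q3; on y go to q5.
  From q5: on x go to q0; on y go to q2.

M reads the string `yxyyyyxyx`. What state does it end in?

q0 --y--> q2
q2 --x--> q4
q4 --y--> q5
q5 --y--> q2
q2 --y--> q1
q1 --y--> q1
q1 --x--> q0
q0 --y--> q2
q2 --x--> q4

q4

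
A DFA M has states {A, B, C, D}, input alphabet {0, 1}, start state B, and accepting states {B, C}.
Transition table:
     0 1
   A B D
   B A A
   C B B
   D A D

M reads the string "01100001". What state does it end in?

B --0--> A
A --1--> D
D --1--> D
D --0--> A
A --0--> B
B --0--> A
A --0--> B
B --1--> A

A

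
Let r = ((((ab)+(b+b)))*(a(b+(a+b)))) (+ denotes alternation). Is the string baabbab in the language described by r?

No split of baabbab into u·v has (((ab)+(b+b)))* matching u and (a(b+(a+b))) matching v.

no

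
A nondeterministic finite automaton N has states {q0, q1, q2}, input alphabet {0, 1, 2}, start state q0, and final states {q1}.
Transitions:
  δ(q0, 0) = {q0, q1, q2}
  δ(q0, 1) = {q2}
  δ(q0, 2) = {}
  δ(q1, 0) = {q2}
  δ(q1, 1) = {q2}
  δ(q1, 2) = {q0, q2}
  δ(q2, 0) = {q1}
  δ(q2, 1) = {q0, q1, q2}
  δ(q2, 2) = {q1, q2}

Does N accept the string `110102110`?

accepted

Start: {q0}
read 1: {q2}
read 1: {q0, q1, q2}
read 0: {q0, q1, q2}
read 1: {q0, q1, q2}
read 0: {q0, q1, q2}
read 2: {q0, q1, q2}
read 1: {q0, q1, q2}
read 1: {q0, q1, q2}
read 0: {q0, q1, q2}
Reachable ∩ accepting = {q1} — nonempty.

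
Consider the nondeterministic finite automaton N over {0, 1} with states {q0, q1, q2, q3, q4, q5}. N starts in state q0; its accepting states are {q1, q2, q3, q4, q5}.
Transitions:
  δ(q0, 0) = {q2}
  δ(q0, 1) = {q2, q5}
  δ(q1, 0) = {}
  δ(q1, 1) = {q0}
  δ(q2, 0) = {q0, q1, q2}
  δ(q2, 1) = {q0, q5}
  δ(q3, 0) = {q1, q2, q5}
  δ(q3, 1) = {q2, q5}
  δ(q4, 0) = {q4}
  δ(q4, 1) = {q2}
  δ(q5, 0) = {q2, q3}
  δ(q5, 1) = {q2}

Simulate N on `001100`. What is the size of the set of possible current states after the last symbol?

Start: {q0}
read 0: {q2}
read 0: {q0, q1, q2}
read 1: {q0, q2, q5}
read 1: {q0, q2, q5}
read 0: {q0, q1, q2, q3}
read 0: {q0, q1, q2, q5}
Final reachable set {q0, q1, q2, q5} has 4 states.

4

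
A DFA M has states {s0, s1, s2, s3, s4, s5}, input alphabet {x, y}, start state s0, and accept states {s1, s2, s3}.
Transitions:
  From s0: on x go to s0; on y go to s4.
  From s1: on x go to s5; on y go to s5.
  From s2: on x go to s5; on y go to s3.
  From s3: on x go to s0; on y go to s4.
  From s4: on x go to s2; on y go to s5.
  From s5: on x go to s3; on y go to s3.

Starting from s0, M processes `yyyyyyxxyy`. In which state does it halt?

s5

s0 --y--> s4
s4 --y--> s5
s5 --y--> s3
s3 --y--> s4
s4 --y--> s5
s5 --y--> s3
s3 --x--> s0
s0 --x--> s0
s0 --y--> s4
s4 --y--> s5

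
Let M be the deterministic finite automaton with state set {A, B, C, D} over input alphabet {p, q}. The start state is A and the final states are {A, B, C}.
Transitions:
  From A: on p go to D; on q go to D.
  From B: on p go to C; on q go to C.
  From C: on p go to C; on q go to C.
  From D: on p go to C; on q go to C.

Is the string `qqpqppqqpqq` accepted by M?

A --q--> D
D --q--> C
C --p--> C
C --q--> C
C --p--> C
C --p--> C
C --q--> C
C --q--> C
C --p--> C
C --q--> C
C --q--> C
End in state C, which is an accepting state.

accepted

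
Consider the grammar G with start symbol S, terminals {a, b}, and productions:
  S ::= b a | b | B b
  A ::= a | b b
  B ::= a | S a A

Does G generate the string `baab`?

S ⇒ Bb ⇒ SaAb ⇒ baAb ⇒ baab

yes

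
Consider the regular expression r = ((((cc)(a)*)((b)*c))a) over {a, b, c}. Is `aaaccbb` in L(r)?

No split of aaaccbb into u·v has (((cc)(a)*)((b)*c)) matching u and a matching v.

no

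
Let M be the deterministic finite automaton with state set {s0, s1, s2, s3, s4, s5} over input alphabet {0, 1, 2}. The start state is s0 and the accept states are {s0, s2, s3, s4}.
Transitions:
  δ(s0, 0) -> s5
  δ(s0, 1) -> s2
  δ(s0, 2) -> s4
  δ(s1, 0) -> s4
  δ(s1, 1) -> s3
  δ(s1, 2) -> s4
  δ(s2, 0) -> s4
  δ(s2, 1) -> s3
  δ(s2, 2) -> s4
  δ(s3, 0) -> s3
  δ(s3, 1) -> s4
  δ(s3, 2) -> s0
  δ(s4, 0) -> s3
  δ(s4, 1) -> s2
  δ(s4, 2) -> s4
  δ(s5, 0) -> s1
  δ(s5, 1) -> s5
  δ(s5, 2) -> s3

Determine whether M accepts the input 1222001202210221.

s0 --1--> s2
s2 --2--> s4
s4 --2--> s4
s4 --2--> s4
s4 --0--> s3
s3 --0--> s3
s3 --1--> s4
s4 --2--> s4
s4 --0--> s3
s3 --2--> s0
s0 --2--> s4
s4 --1--> s2
s2 --0--> s4
s4 --2--> s4
s4 --2--> s4
s4 --1--> s2
End in state s2, which is an accepting state.

accepted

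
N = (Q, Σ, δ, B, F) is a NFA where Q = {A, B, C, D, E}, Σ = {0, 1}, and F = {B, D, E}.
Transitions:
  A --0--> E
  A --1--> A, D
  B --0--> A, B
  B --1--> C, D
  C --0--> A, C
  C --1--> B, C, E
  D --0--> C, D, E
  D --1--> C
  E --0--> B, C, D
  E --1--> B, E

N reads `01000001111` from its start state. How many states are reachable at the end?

Start: {B}
read 0: {A, B}
read 1: {A, C, D}
read 0: {A, C, D, E}
read 0: {A, B, C, D, E}
read 0: {A, B, C, D, E}
read 0: {A, B, C, D, E}
read 0: {A, B, C, D, E}
read 1: {A, B, C, D, E}
read 1: {A, B, C, D, E}
read 1: {A, B, C, D, E}
read 1: {A, B, C, D, E}
Final reachable set {A, B, C, D, E} has 5 states.

5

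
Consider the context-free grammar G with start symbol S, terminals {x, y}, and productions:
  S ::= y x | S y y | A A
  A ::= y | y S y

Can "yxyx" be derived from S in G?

no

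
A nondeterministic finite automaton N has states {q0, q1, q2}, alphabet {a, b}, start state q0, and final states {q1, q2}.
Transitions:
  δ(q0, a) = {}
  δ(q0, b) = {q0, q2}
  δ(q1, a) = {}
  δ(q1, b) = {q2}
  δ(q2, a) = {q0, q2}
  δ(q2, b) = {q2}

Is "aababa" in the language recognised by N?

Start: {q0}
read a: {}
The reachable set is empty and stays empty for the remaining 5 symbols.
Reachable ∩ accepting = {} — empty.

rejected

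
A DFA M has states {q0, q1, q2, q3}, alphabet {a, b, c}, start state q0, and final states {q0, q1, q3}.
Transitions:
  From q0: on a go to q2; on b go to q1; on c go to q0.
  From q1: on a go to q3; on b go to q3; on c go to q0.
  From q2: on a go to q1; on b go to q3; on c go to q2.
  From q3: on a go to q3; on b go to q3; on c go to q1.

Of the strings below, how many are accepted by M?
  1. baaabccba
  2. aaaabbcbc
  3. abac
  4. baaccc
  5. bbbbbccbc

baaabccba: accepted
aaaabbcbc: accepted
abac: accepted
baaccc: accepted
bbbbbccbc: accepted

5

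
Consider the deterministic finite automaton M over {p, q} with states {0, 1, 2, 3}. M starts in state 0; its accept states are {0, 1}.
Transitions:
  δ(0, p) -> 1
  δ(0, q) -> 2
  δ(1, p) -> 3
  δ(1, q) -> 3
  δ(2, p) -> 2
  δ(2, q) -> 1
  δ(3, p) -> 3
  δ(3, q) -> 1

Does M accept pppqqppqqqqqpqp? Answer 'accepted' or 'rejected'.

rejected

0 --p--> 1
1 --p--> 3
3 --p--> 3
3 --q--> 1
1 --q--> 3
3 --p--> 3
3 --p--> 3
3 --q--> 1
1 --q--> 3
3 --q--> 1
1 --q--> 3
3 --q--> 1
1 --p--> 3
3 --q--> 1
1 --p--> 3
End in state 3, which is not an accepting state.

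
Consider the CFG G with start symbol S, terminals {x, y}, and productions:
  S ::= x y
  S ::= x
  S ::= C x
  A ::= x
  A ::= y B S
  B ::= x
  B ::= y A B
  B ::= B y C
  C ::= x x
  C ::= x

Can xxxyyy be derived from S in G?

no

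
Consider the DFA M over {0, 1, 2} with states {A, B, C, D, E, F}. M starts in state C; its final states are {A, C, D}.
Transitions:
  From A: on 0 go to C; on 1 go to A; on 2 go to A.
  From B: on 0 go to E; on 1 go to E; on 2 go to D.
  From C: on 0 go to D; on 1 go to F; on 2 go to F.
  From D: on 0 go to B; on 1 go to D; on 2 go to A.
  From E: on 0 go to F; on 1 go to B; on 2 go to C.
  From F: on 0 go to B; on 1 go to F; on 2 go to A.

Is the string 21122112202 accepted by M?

C --2--> F
F --1--> F
F --1--> F
F --2--> A
A --2--> A
A --1--> A
A --1--> A
A --2--> A
A --2--> A
A --0--> C
C --2--> F
End in state F, which is not an accepting state.

rejected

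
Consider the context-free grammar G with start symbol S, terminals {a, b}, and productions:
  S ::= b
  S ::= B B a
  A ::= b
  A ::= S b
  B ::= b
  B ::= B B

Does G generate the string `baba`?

no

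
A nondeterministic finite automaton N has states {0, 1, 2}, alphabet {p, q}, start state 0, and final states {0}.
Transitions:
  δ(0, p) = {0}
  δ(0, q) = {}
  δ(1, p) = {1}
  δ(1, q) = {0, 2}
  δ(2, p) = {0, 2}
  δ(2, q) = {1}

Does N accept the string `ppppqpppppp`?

Start: {0}
read p: {0}
read p: {0}
read p: {0}
read p: {0}
read q: {}
The reachable set is empty and stays empty for the remaining 6 symbols.
Reachable ∩ accepting = {} — empty.

rejected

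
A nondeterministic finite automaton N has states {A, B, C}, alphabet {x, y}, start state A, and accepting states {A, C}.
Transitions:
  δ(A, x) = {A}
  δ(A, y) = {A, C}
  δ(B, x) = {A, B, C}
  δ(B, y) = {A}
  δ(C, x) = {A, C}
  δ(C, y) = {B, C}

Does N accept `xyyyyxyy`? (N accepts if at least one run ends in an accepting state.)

Start: {A}
read x: {A}
read y: {A, C}
read y: {A, B, C}
read y: {A, B, C}
read y: {A, B, C}
read x: {A, B, C}
read y: {A, B, C}
read y: {A, B, C}
Reachable ∩ accepting = {A, C} — nonempty.

accepted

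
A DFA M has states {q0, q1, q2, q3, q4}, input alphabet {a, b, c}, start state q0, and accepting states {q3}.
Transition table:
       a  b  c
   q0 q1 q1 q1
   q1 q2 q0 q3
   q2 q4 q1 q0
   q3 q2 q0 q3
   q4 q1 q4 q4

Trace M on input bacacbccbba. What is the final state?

q0 --b--> q1
q1 --a--> q2
q2 --c--> q0
q0 --a--> q1
q1 --c--> q3
q3 --b--> q0
q0 --c--> q1
q1 --c--> q3
q3 --b--> q0
q0 --b--> q1
q1 --a--> q2

q2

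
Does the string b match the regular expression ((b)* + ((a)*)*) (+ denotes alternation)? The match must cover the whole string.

The left alternative (b)* matches b.

yes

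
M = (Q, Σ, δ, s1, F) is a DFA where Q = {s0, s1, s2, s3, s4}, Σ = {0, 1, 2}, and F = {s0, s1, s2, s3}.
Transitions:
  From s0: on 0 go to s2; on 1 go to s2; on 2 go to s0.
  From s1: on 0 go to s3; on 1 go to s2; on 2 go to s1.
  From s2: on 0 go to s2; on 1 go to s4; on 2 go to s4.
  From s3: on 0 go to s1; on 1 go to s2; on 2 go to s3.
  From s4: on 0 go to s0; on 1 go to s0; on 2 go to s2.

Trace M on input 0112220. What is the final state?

s2

s1 --0--> s3
s3 --1--> s2
s2 --1--> s4
s4 --2--> s2
s2 --2--> s4
s4 --2--> s2
s2 --0--> s2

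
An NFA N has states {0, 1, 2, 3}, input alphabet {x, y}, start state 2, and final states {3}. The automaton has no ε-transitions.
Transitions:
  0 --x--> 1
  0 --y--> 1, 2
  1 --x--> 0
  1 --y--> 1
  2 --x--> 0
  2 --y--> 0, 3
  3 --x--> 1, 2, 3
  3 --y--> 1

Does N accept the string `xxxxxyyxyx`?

Start: {2}
read x: {0}
read x: {1}
read x: {0}
read x: {1}
read x: {0}
read y: {1, 2}
read y: {0, 1, 3}
read x: {0, 1, 2, 3}
read y: {0, 1, 2, 3}
read x: {0, 1, 2, 3}
Reachable ∩ accepting = {3} — nonempty.

accepted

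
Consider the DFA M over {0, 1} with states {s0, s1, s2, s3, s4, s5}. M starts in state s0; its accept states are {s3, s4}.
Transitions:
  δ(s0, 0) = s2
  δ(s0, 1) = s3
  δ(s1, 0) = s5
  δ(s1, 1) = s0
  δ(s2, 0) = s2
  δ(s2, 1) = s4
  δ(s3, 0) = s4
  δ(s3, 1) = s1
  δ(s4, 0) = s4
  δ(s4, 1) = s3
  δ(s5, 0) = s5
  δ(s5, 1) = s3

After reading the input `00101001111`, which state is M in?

s0 --0--> s2
s2 --0--> s2
s2 --1--> s4
s4 --0--> s4
s4 --1--> s3
s3 --0--> s4
s4 --0--> s4
s4 --1--> s3
s3 --1--> s1
s1 --1--> s0
s0 --1--> s3

s3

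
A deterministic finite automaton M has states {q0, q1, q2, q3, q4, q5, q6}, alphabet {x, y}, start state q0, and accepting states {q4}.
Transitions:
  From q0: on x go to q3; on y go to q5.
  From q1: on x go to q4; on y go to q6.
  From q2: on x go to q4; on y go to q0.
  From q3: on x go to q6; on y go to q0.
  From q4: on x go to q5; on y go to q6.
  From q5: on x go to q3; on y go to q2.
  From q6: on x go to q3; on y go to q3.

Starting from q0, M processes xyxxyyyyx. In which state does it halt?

q4

q0 --x--> q3
q3 --y--> q0
q0 --x--> q3
q3 --x--> q6
q6 --y--> q3
q3 --y--> q0
q0 --y--> q5
q5 --y--> q2
q2 --x--> q4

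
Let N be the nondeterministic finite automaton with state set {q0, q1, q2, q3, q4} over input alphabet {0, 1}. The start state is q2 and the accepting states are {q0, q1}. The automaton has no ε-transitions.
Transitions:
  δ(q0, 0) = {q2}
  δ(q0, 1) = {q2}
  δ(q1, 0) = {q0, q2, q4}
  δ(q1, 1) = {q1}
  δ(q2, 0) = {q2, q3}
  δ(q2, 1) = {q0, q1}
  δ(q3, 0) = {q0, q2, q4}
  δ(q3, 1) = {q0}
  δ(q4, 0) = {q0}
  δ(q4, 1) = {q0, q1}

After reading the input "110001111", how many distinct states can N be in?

Start: {q2}
read 1: {q0, q1}
read 1: {q1, q2}
read 0: {q0, q2, q3, q4}
read 0: {q0, q2, q3, q4}
read 0: {q0, q2, q3, q4}
read 1: {q0, q1, q2}
read 1: {q0, q1, q2}
read 1: {q0, q1, q2}
read 1: {q0, q1, q2}
Final reachable set {q0, q1, q2} has 3 states.

3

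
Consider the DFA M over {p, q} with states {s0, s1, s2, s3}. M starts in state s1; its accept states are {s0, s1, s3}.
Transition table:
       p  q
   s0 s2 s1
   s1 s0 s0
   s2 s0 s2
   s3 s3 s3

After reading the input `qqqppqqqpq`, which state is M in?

s1

s1 --q--> s0
s0 --q--> s1
s1 --q--> s0
s0 --p--> s2
s2 --p--> s0
s0 --q--> s1
s1 --q--> s0
s0 --q--> s1
s1 --p--> s0
s0 --q--> s1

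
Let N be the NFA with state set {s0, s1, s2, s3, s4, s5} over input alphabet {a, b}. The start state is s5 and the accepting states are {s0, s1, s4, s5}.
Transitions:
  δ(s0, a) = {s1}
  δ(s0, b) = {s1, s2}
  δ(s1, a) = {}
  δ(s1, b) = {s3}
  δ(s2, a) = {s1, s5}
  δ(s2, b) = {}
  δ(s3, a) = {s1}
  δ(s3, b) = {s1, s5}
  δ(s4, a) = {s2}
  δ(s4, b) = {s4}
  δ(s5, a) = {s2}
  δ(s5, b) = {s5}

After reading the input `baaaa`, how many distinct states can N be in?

2

Start: {s5}
read b: {s5}
read a: {s2}
read a: {s1, s5}
read a: {s2}
read a: {s1, s5}
Final reachable set {s1, s5} has 2 states.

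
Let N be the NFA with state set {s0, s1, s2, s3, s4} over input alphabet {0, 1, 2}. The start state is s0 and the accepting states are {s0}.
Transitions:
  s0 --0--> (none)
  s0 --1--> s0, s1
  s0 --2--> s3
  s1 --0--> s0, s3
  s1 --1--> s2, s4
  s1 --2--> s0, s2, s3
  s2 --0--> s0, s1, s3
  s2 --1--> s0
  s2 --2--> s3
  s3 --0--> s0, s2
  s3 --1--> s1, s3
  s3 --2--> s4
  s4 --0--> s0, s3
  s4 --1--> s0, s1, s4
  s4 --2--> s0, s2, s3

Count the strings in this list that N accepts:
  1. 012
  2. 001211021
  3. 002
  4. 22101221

1

012: rejected
001211021: rejected
002: rejected
22101221: accepted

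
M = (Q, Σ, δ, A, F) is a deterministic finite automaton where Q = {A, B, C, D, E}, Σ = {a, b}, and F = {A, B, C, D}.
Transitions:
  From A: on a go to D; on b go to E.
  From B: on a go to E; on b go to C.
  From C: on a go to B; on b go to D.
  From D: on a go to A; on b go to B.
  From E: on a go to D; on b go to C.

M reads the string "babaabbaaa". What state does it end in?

A --b--> E
E --a--> D
D --b--> B
B --a--> E
E --a--> D
D --b--> B
B --b--> C
C --a--> B
B --a--> E
E --a--> D

D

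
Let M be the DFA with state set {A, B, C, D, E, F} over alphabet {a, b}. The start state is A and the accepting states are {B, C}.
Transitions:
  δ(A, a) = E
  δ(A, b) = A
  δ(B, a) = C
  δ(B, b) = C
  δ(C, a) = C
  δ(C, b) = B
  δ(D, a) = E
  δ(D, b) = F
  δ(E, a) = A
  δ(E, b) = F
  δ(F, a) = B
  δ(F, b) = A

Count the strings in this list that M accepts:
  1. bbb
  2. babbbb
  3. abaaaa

1

bbb: rejected
babbbb: rejected
abaaaa: accepted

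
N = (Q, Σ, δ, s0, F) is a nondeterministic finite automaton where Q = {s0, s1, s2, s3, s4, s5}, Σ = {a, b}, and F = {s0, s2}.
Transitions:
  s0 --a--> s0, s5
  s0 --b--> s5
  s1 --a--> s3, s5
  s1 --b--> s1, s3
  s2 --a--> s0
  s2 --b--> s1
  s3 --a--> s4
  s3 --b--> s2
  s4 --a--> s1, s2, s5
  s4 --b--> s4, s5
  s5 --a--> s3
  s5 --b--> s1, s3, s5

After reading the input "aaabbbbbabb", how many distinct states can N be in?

Start: {s0}
read a: {s0, s5}
read a: {s0, s3, s5}
read a: {s0, s3, s4, s5}
read b: {s1, s2, s3, s4, s5}
read b: {s1, s2, s3, s4, s5}
read b: {s1, s2, s3, s4, s5}
read b: {s1, s2, s3, s4, s5}
read b: {s1, s2, s3, s4, s5}
read a: {s0, s1, s2, s3, s4, s5}
read b: {s1, s2, s3, s4, s5}
read b: {s1, s2, s3, s4, s5}
Final reachable set {s1, s2, s3, s4, s5} has 5 states.

5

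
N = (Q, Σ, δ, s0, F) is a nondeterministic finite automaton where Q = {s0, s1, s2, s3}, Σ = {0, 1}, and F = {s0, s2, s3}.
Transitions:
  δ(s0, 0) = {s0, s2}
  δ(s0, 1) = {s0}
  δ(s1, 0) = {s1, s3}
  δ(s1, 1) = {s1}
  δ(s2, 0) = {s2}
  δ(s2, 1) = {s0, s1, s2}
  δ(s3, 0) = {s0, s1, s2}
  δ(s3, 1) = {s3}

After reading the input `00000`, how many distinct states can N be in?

Start: {s0}
read 0: {s0, s2}
read 0: {s0, s2}
read 0: {s0, s2}
read 0: {s0, s2}
read 0: {s0, s2}
Final reachable set {s0, s2} has 2 states.

2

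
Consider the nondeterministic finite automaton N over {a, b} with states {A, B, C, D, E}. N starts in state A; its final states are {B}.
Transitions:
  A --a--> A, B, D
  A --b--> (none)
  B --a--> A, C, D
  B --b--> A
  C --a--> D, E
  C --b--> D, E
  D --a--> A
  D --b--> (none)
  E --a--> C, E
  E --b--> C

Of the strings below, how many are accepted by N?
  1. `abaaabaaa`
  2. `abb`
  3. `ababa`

`abaaabaaa`: accepted
`abb`: rejected
`ababa`: accepted

2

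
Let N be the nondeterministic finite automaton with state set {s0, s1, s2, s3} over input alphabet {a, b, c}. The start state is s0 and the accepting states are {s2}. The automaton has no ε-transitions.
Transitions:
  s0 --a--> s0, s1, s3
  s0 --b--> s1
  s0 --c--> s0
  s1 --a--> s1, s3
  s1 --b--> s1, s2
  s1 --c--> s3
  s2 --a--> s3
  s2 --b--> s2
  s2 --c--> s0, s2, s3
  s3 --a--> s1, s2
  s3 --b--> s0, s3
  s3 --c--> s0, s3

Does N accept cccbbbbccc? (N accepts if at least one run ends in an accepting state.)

accepted

Start: {s0}
read c: {s0}
read c: {s0}
read c: {s0}
read b: {s1}
read b: {s1, s2}
read b: {s1, s2}
read b: {s1, s2}
read c: {s0, s2, s3}
read c: {s0, s2, s3}
read c: {s0, s2, s3}
Reachable ∩ accepting = {s2} — nonempty.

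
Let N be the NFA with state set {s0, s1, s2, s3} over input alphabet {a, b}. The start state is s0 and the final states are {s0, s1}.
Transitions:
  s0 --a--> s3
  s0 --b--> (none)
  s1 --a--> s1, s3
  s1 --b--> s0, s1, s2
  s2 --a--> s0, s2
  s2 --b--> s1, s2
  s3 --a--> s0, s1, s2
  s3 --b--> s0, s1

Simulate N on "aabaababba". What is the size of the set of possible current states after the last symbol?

Start: {s0}
read a: {s3}
read a: {s0, s1, s2}
read b: {s0, s1, s2}
read a: {s0, s1, s2, s3}
read a: {s0, s1, s2, s3}
read b: {s0, s1, s2}
read a: {s0, s1, s2, s3}
read b: {s0, s1, s2}
read b: {s0, s1, s2}
read a: {s0, s1, s2, s3}
Final reachable set {s0, s1, s2, s3} has 4 states.

4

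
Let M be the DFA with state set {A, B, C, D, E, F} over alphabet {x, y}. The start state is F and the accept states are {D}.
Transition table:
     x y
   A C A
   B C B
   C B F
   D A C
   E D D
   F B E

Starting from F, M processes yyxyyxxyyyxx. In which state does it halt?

F --y--> E
E --y--> D
D --x--> A
A --y--> A
A --y--> A
A --x--> C
C --x--> B
B --y--> B
B --y--> B
B --y--> B
B --x--> C
C --x--> B

B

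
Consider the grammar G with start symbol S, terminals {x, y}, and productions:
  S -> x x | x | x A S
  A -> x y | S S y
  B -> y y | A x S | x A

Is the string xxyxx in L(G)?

S ⇒ xAS ⇒ xxyS ⇒ xxyxx

yes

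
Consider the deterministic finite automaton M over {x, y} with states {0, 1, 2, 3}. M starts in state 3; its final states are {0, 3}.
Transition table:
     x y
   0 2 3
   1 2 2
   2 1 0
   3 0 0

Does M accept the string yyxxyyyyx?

3 --y--> 0
0 --y--> 3
3 --x--> 0
0 --x--> 2
2 --y--> 0
0 --y--> 3
3 --y--> 0
0 --y--> 3
3 --x--> 0
End in state 0, which is an accepting state.

accepted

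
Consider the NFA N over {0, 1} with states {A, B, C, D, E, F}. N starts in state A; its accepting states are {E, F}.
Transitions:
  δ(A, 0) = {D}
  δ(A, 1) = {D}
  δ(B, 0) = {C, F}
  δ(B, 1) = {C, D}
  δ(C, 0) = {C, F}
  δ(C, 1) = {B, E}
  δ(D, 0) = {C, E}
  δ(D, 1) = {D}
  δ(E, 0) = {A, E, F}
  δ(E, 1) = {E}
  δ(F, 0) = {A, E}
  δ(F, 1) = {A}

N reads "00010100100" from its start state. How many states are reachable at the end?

5

Start: {A}
read 0: {D}
read 0: {C, E}
read 0: {A, C, E, F}
read 1: {A, B, D, E}
read 0: {A, C, D, E, F}
read 1: {A, B, D, E}
read 0: {A, C, D, E, F}
read 0: {A, C, D, E, F}
read 1: {A, B, D, E}
read 0: {A, C, D, E, F}
read 0: {A, C, D, E, F}
Final reachable set {A, C, D, E, F} has 5 states.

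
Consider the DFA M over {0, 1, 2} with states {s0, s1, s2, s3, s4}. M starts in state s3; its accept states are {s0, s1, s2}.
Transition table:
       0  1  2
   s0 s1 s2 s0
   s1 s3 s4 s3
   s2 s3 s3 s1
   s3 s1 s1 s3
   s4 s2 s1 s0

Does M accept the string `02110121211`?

s3 --0--> s1
s1 --2--> s3
s3 --1--> s1
s1 --1--> s4
s4 --0--> s2
s2 --1--> s3
s3 --2--> s3
s3 --1--> s1
s1 --2--> s3
s3 --1--> s1
s1 --1--> s4
End in state s4, which is not an accepting state.

rejected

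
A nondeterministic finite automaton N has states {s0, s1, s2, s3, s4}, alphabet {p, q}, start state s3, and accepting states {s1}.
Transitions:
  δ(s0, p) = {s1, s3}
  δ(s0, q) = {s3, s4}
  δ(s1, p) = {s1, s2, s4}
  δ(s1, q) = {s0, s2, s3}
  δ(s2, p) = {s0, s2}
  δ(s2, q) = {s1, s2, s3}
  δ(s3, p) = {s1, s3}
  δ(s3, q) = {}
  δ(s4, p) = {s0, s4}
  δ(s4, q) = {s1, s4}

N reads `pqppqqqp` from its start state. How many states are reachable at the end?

5

Start: {s3}
read p: {s1, s3}
read q: {s0, s2, s3}
read p: {s0, s1, s2, s3}
read p: {s0, s1, s2, s3, s4}
read q: {s0, s1, s2, s3, s4}
read q: {s0, s1, s2, s3, s4}
read q: {s0, s1, s2, s3, s4}
read p: {s0, s1, s2, s3, s4}
Final reachable set {s0, s1, s2, s3, s4} has 5 states.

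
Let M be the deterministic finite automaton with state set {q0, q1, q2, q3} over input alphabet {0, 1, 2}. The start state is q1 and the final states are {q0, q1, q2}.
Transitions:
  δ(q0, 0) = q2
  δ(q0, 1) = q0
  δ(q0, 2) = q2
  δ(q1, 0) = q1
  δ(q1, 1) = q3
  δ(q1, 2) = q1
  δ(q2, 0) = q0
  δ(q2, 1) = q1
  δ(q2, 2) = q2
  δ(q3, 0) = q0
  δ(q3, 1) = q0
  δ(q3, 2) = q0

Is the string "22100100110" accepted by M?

accepted

q1 --2--> q1
q1 --2--> q1
q1 --1--> q3
q3 --0--> q0
q0 --0--> q2
q2 --1--> q1
q1 --0--> q1
q1 --0--> q1
q1 --1--> q3
q3 --1--> q0
q0 --0--> q2
End in state q2, which is an accepting state.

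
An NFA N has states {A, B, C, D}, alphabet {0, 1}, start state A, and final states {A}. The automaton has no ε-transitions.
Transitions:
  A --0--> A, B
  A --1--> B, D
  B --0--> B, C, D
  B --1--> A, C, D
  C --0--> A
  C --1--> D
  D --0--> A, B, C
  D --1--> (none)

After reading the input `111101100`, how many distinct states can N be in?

Start: {A}
read 1: {B, D}
read 1: {A, C, D}
read 1: {B, D}
read 1: {A, C, D}
read 0: {A, B, C}
read 1: {A, B, C, D}
read 1: {A, B, C, D}
read 0: {A, B, C, D}
read 0: {A, B, C, D}
Final reachable set {A, B, C, D} has 4 states.

4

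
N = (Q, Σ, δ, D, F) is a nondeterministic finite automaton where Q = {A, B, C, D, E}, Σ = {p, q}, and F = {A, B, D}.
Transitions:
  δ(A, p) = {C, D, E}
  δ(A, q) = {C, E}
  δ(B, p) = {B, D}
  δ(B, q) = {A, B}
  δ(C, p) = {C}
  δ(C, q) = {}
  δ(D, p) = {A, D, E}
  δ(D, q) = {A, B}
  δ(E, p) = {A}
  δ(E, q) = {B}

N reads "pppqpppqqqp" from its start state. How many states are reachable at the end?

Start: {D}
read p: {A, D, E}
read p: {A, C, D, E}
read p: {A, C, D, E}
read q: {A, B, C, E}
read p: {A, B, C, D, E}
read p: {A, B, C, D, E}
read p: {A, B, C, D, E}
read q: {A, B, C, E}
read q: {A, B, C, E}
read q: {A, B, C, E}
read p: {A, B, C, D, E}
Final reachable set {A, B, C, D, E} has 5 states.

5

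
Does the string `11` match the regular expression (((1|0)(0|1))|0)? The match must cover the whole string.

The left alternative ((1|0)(0|1)) matches 11.

yes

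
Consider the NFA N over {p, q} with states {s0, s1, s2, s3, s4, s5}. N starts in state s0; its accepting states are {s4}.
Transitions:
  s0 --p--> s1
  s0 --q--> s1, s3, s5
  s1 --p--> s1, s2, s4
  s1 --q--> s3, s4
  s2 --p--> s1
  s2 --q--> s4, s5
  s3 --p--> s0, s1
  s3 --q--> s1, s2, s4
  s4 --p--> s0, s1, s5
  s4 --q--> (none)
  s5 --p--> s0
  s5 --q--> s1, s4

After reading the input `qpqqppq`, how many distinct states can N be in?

4

Start: {s0}
read q: {s1, s3, s5}
read p: {s0, s1, s2, s4}
read q: {s1, s3, s4, s5}
read q: {s1, s2, s3, s4}
read p: {s0, s1, s2, s4, s5}
read p: {s0, s1, s2, s4, s5}
read q: {s1, s3, s4, s5}
Final reachable set {s1, s3, s4, s5} has 4 states.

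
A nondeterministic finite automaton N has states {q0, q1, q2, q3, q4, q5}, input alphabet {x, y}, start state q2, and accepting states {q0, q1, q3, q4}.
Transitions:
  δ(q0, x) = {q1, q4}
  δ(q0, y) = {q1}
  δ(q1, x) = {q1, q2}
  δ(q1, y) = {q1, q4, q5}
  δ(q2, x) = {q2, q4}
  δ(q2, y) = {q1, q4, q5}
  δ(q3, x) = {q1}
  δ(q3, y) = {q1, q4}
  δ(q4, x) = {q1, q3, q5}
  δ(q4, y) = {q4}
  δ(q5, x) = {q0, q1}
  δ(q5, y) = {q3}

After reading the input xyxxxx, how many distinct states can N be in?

Start: {q2}
read x: {q2, q4}
read y: {q1, q4, q5}
read x: {q0, q1, q2, q3, q5}
read x: {q0, q1, q2, q4}
read x: {q1, q2, q3, q4, q5}
read x: {q0, q1, q2, q3, q4, q5}
Final reachable set {q0, q1, q2, q3, q4, q5} has 6 states.

6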